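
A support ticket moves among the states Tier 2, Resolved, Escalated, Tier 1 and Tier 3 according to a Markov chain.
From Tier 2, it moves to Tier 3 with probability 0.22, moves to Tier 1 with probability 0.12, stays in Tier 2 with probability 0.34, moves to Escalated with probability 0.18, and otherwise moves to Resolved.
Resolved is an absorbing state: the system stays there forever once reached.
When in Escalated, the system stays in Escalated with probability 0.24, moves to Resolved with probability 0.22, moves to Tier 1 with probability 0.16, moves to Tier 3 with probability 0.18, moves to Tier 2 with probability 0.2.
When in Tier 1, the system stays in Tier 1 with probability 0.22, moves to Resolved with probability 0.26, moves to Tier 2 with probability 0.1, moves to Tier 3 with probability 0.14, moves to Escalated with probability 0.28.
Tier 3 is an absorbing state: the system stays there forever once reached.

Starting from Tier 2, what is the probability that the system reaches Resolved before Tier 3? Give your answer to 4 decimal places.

0.4643

Let h(s) be the probability of absorption at Resolved starting from transient state s. Then h(Resolved) = 1 and h(Tier 3) = 0. By first-step analysis:
h(Tier 2) = 0.34·h(Tier 2) + 0.14·1 + 0.18·h(Escalated) + 0.12·h(Tier 1) + 0.22·0
h(Escalated) = 0.2·h(Tier 2) + 0.22·1 + 0.24·h(Escalated) + 0.16·h(Tier 1) + 0.18·0
h(Tier 1) = 0.1·h(Tier 2) + 0.26·1 + 0.28·h(Escalated) + 0.22·h(Tier 1) + 0.14·0
Solving: h(Tier 2) = 0.4643, h(Escalated) = 0.5348, h(Tier 1) = 0.5848.
Starting from Tier 2, the probability is 0.4643.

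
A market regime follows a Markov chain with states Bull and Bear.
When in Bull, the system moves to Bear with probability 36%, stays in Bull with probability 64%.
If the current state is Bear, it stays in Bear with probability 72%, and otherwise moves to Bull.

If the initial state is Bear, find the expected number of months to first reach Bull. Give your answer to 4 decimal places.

Let t(s) be the expected number of months to first reach Bull from state s, with t(Bull) = 0. Conditioning on the first month:
t(Bear) = 1 + 0.72·t(Bear)
Solving: t(Bear) = 3.5714.
Expected months from Bear to Bull: 3.5714.

3.5714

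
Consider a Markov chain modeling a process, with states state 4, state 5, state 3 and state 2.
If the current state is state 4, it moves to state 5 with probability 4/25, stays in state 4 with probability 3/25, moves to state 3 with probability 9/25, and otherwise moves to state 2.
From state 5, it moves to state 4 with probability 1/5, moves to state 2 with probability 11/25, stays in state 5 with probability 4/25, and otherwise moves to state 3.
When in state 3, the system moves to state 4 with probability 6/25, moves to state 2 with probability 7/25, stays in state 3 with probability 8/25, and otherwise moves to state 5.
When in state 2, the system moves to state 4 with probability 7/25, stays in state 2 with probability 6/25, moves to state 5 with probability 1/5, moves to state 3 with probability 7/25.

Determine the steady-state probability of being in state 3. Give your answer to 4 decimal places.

Let the stationary distribution be π with π = πP and π_1 + π_2 + π_3 + π_4 = 1.
π_1 = 0.12·π_1 + 0.2·π_2 + 0.24·π_3 + 0.28·π_4
π_2 = 0.16·π_1 + 0.16·π_2 + 0.16·π_3 + 0.2·π_4
π_3 = 0.36·π_1 + 0.2·π_2 + 0.32·π_3 + 0.28·π_4
Solving with the normalization constraint gives π = (0.2193, 0.1725, 0.2956, 0.3126).
So the stationary probability of state 3 is 0.2956.

0.2956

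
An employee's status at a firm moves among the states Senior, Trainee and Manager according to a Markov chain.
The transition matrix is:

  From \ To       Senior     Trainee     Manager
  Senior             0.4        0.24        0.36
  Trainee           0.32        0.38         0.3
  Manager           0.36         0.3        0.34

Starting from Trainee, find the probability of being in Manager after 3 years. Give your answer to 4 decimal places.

Propagate the distribution vector 3 years from Trainee.
After 0 years: (0.0000, 1.0000, 0.0000)
After 1 year: (0.3200, 0.3800, 0.3000)
After 2 years: (0.3576, 0.3112, 0.3312)
After 3 years: (0.3619, 0.3034, 0.3347)
P(in Manager after 3 years) = 0.3347

0.3347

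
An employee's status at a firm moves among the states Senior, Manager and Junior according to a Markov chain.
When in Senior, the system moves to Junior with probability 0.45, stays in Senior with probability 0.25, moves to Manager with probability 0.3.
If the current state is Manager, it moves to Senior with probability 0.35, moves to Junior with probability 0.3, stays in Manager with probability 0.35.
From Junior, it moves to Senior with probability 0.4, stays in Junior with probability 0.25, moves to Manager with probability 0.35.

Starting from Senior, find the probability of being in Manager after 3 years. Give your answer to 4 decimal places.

Propagate the distribution vector 3 years from Senior.
After 0 years: (1.0000, 0.0000, 0.0000)
After 1 year: (0.2500, 0.3000, 0.4500)
After 2 years: (0.3475, 0.3375, 0.3150)
After 3 years: (0.3310, 0.3326, 0.3364)
P(in Manager after 3 years) = 0.3326

0.3326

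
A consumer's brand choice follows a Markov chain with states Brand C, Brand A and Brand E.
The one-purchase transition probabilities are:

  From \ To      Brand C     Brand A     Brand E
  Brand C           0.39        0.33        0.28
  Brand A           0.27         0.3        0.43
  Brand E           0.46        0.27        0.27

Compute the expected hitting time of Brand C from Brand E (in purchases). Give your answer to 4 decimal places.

2.4563

Let t(s) be the expected number of purchases to first reach Brand C from state s, with t(Brand C) = 0. Conditioning on the first purchase:
t(Brand A) = 1 + 0.3·t(Brand A) + 0.43·t(Brand E)
t(Brand E) = 1 + 0.27·t(Brand A) + 0.27·t(Brand E)
Solving: t(Brand A) = 2.9375, t(Brand E) = 2.4563.
Expected purchases from Brand E to Brand C: 2.4563.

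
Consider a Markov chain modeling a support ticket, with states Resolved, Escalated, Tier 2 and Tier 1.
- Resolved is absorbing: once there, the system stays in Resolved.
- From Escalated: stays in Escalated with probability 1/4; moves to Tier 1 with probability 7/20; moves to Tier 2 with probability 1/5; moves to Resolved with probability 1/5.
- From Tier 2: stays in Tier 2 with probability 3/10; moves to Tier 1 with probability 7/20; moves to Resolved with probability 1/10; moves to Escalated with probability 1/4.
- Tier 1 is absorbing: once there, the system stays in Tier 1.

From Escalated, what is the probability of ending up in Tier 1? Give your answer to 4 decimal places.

Let h(s) be the probability of absorption at Tier 1 starting from transient state s. Then h(Tier 1) = 1 and h(Resolved) = 0. By first-step analysis:
h(Escalated) = 0.2·0 + 0.25·h(Escalated) + 0.2·h(Tier 2) + 0.35·1
h(Tier 2) = 0.1·0 + 0.25·h(Escalated) + 0.3·h(Tier 2) + 0.35·1
Solving: h(Escalated) = 0.6632, h(Tier 2) = 0.7368.
Starting from Escalated, the probability is 0.6632.

0.6632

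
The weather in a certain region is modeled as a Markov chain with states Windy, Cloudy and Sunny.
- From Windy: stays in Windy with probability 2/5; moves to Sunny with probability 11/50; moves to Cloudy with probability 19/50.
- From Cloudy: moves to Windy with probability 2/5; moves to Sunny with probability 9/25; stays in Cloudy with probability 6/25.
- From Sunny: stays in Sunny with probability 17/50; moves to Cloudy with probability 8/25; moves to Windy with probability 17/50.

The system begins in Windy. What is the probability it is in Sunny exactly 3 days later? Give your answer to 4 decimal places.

Propagate the distribution vector 3 days from Windy.
After 0 days: (1.0000, 0.0000, 0.0000)
After 1 day: (0.4000, 0.3800, 0.2200)
After 2 days: (0.3868, 0.3136, 0.2996)
After 3 days: (0.3820, 0.3181, 0.2999)
P(in Sunny after 3 days) = 0.2999

0.2999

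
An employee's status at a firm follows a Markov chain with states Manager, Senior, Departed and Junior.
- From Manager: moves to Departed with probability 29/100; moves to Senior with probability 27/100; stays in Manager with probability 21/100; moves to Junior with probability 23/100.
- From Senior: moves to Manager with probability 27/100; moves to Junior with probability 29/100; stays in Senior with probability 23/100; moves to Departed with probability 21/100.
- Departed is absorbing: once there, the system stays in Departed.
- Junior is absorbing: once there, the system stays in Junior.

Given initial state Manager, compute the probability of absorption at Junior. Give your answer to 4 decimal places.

Let h(s) be the probability of absorption at Junior starting from transient state s. Then h(Junior) = 1 and h(Departed) = 0. By first-step analysis:
h(Manager) = 0.21·h(Manager) + 0.27·h(Senior) + 0.29·0 + 0.23·1
h(Senior) = 0.27·h(Manager) + 0.23·h(Senior) + 0.21·0 + 0.29·1
Solving: h(Manager) = 0.4770, h(Senior) = 0.5439.
Starting from Manager, the probability is 0.4770.

0.4770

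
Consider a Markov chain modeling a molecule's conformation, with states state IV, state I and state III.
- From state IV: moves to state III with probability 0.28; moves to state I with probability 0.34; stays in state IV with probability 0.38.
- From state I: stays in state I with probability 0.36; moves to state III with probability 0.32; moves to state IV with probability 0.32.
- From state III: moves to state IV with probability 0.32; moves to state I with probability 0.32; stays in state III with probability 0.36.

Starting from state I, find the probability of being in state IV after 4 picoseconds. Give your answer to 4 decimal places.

0.3404

Propagate the distribution vector 4 picoseconds from state I.
After 0 picoseconds: (0.0000, 1.0000, 0.0000)
After 1 picosecond: (0.3200, 0.3600, 0.3200)
After 2 picoseconds: (0.3392, 0.3408, 0.3200)
After 3 picoseconds: (0.3404, 0.3404, 0.3192)
After 4 picoseconds: (0.3404, 0.3404, 0.3192)
P(in state IV after 4 picoseconds) = 0.3404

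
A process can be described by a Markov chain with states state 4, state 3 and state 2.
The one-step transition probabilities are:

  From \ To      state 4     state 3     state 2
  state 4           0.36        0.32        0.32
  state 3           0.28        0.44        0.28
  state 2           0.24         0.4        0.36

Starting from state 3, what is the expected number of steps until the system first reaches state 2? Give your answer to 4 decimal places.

Let t(s) be the expected number of steps to first reach state 2 from state s, with t(state 2) = 0. Conditioning on the first step:
t(state 4) = 1 + 0.36·t(state 4) + 0.32·t(state 3)
t(state 3) = 1 + 0.28·t(state 4) + 0.44·t(state 3)
Solving: t(state 4) = 3.2738, t(state 3) = 3.4226.
Expected steps from state 3 to state 2: 3.4226.

3.4226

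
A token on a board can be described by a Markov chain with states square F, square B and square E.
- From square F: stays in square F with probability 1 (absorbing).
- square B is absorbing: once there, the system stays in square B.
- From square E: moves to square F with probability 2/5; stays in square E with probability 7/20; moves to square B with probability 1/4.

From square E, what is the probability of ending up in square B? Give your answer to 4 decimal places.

0.3846

Let h(s) be the probability of absorption at square B starting from transient state s. Then h(square B) = 1 and h(square F) = 0. By first-step analysis:
h(square E) = 0.4·0 + 0.25·1 + 0.35·h(square E)
Solving: h(square E) = 0.3846.
Starting from square E, the probability is 0.3846.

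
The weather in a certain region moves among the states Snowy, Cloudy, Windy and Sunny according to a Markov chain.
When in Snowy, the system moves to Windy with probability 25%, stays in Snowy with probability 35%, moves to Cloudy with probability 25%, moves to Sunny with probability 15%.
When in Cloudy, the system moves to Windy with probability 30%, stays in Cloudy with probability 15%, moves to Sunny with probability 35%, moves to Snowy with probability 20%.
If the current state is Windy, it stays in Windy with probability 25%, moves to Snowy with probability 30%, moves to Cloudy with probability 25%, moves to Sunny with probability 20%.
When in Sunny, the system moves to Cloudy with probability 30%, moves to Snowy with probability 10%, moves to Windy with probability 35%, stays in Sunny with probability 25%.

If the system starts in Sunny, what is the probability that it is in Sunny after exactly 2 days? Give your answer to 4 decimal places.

Propagate the distribution vector 2 days from Sunny.
After 0 days: (0.0000, 0.0000, 0.0000, 1.0000)
After 1 day: (0.1000, 0.3000, 0.3500, 0.2500)
After 2 days: (0.2250, 0.2325, 0.2900, 0.2525)
P(in Sunny after 2 days) = 0.2525

0.2525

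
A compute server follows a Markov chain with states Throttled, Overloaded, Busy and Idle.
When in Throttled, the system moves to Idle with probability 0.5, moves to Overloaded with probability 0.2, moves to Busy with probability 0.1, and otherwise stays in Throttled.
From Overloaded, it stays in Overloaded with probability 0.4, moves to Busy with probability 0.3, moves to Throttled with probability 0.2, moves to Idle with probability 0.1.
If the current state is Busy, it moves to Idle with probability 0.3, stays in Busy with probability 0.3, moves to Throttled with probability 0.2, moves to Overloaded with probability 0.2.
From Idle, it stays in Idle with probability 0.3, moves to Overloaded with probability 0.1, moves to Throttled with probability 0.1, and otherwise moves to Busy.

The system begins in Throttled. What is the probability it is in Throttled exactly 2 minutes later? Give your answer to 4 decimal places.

Propagate the distribution vector 2 minutes from Throttled.
After 0 minutes: (1.0000, 0.0000, 0.0000, 0.0000)
After 1 minute: (0.2000, 0.2000, 0.1000, 0.5000)
After 2 minutes: (0.1500, 0.1900, 0.3600, 0.3000)
P(in Throttled after 2 minutes) = 0.1500

0.1500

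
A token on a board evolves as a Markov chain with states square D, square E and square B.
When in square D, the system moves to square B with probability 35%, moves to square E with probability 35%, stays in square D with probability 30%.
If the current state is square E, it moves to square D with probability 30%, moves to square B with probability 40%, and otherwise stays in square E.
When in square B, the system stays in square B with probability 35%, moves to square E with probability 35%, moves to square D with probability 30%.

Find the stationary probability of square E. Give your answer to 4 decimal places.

0.3333

Let the stationary distribution be π with π = πP and π_1 + π_2 + π_3 = 1.
π_1 = 0.3·π_1 + 0.3·π_2 + 0.3·π_3
π_2 = 0.35·π_1 + 0.3·π_2 + 0.35·π_3
Solving with the normalization constraint gives π = (0.3000, 0.3333, 0.3667).
So the stationary probability of square E is 0.3333.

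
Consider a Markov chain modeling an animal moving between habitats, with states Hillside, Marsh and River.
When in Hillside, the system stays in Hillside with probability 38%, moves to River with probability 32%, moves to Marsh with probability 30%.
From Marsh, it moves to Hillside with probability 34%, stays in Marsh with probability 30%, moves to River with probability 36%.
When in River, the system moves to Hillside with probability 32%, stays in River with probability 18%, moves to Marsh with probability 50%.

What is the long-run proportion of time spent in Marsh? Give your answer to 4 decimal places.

0.3587

Let the stationary distribution be π with π = πP and π_1 + π_2 + π_3 = 1.
π_1 = 0.38·π_1 + 0.34·π_2 + 0.32·π_3
π_2 = 0.3·π_1 + 0.3·π_2 + 0.5·π_3
Solving with the normalization constraint gives π = (0.3481, 0.3587, 0.2933).
So the stationary probability of Marsh is 0.3587.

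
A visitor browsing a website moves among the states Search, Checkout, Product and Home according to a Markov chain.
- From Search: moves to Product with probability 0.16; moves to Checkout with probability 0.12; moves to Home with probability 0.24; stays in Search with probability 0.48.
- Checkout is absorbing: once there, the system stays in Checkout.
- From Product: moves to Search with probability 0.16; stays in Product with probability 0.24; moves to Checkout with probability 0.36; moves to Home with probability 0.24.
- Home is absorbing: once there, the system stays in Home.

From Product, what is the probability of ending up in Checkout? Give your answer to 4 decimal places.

0.5584

Let h(s) be the probability of absorption at Checkout starting from transient state s. Then h(Checkout) = 1 and h(Home) = 0. By first-step analysis:
h(Search) = 0.48·h(Search) + 0.12·1 + 0.16·h(Product) + 0.24·0
h(Product) = 0.16·h(Search) + 0.36·1 + 0.24·h(Product) + 0.24·0
Solving: h(Search) = 0.4026, h(Product) = 0.5584.
Starting from Product, the probability is 0.5584.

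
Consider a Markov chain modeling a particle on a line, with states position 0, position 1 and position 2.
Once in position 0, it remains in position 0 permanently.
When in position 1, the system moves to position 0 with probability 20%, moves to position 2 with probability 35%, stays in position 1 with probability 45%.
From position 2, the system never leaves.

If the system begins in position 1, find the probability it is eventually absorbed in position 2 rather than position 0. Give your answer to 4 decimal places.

Let h(s) be the probability of absorption at position 2 starting from transient state s. Then h(position 2) = 1 and h(position 0) = 0. By first-step analysis:
h(position 1) = 0.2·0 + 0.45·h(position 1) + 0.35·1
Solving: h(position 1) = 0.6364.
Starting from position 1, the probability is 0.6364.

0.6364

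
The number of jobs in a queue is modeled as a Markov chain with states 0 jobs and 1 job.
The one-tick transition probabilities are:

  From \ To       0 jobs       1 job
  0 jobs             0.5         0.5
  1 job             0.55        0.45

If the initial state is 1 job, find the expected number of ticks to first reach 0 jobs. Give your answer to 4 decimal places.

1.8182

Let t(s) be the expected number of ticks to first reach 0 jobs from state s, with t(0 jobs) = 0. Conditioning on the first tick:
t(1 job) = 1 + 0.45·t(1 job)
Solving: t(1 job) = 1.8182.
Expected ticks from 1 job to 0 jobs: 1.8182.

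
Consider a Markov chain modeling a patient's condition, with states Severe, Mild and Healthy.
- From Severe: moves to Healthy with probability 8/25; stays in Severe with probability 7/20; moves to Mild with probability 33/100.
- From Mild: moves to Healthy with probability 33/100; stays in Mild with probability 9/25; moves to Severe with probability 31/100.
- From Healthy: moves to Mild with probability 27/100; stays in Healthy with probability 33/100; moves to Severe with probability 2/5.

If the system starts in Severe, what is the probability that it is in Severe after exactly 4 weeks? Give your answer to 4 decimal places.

0.3535

Propagate the distribution vector 4 weeks from Severe.
After 0 weeks: (1.0000, 0.0000, 0.0000)
After 1 week: (0.3500, 0.3300, 0.3200)
After 2 weeks: (0.3528, 0.3207, 0.3265)
After 3 weeks: (0.3535, 0.3200, 0.3265)
After 4 weeks: (0.3535, 0.3200, 0.3265)
P(in Severe after 4 weeks) = 0.3535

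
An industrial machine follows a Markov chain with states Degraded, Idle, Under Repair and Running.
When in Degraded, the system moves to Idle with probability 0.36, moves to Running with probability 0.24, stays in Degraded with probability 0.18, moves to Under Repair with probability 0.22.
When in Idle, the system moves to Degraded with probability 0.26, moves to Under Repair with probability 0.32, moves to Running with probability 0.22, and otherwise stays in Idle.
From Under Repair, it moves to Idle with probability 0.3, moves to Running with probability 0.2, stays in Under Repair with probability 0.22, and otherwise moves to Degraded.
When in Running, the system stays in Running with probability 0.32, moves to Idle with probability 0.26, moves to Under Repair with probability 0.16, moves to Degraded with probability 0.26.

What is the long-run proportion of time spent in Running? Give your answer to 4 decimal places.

0.2447

Let the stationary distribution be π with π = πP and π_1 + π_2 + π_3 + π_4 = 1.
π_1 = 0.18·π_1 + 0.26·π_2 + 0.28·π_3 + 0.26·π_4
π_2 = 0.36·π_1 + 0.2·π_2 + 0.3·π_3 + 0.26·π_4
π_3 = 0.22·π_1 + 0.32·π_2 + 0.22·π_3 + 0.16·π_4
Solving with the normalization constraint gives π = (0.2451, 0.2772, 0.2330, 0.2447).
So the stationary probability of Running is 0.2447.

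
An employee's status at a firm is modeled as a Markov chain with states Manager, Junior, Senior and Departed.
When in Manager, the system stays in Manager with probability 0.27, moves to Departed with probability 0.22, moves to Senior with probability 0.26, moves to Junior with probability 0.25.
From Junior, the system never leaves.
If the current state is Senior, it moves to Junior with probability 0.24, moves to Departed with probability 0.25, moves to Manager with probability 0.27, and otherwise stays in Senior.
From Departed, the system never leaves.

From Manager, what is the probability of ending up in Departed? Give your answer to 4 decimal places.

0.4792

Let h(s) be the probability of absorption at Departed starting from transient state s. Then h(Departed) = 1 and h(Junior) = 0. By first-step analysis:
h(Manager) = 0.27·h(Manager) + 0.25·0 + 0.26·h(Senior) + 0.22·1
h(Senior) = 0.27·h(Manager) + 0.24·0 + 0.24·h(Senior) + 0.25·1
Solving: h(Manager) = 0.4792, h(Senior) = 0.4992.
Starting from Manager, the probability is 0.4792.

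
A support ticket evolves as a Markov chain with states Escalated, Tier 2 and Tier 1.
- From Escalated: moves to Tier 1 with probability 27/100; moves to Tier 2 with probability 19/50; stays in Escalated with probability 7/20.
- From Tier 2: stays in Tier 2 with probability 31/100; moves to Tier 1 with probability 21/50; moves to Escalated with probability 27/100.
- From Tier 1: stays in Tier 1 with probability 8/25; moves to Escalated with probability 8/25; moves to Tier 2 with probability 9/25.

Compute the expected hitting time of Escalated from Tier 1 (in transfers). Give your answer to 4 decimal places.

Let t(s) be the expected number of transfers to first reach Escalated from state s, with t(Escalated) = 0. Conditioning on the first transfer:
t(Tier 2) = 1 + 0.31·t(Tier 2) + 0.42·t(Tier 1)
t(Tier 1) = 1 + 0.36·t(Tier 2) + 0.32·t(Tier 1)
Solving: t(Tier 2) = 3.4591, t(Tier 1) = 3.3019.
Expected transfers from Tier 1 to Escalated: 3.3019.

3.3019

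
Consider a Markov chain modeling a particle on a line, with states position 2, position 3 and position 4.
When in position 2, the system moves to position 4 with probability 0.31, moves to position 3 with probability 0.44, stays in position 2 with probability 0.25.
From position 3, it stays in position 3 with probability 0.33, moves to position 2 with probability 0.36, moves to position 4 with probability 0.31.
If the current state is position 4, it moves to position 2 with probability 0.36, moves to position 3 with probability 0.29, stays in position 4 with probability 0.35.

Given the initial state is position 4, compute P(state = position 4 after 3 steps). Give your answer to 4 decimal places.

0.3230

Propagate the distribution vector 3 steps from position 4.
After 0 steps: (0.0000, 0.0000, 1.0000)
After 1 step: (0.3600, 0.2900, 0.3500)
After 2 steps: (0.3204, 0.3556, 0.3240)
After 3 steps: (0.3248, 0.3523, 0.3230)
P(in position 4 after 3 steps) = 0.3230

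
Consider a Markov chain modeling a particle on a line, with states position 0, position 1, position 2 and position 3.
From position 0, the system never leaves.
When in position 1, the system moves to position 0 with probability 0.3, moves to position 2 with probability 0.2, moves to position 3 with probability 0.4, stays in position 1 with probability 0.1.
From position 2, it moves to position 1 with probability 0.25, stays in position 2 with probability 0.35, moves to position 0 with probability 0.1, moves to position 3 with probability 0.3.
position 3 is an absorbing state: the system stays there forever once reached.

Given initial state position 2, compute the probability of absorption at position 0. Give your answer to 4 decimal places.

0.3084

Let h(s) be the probability of absorption at position 0 starting from transient state s. Then h(position 0) = 1 and h(position 3) = 0. By first-step analysis:
h(position 1) = 0.3·1 + 0.1·h(position 1) + 0.2·h(position 2) + 0.4·0
h(position 2) = 0.1·1 + 0.25·h(position 1) + 0.35·h(position 2) + 0.3·0
Solving: h(position 1) = 0.4019, h(position 2) = 0.3084.
Starting from position 2, the probability is 0.3084.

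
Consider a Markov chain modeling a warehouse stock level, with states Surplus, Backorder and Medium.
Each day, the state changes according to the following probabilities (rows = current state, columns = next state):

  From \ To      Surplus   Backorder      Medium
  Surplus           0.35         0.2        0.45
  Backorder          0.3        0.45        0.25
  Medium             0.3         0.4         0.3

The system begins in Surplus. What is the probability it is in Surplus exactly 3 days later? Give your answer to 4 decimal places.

0.3159

Propagate the distribution vector 3 days from Surplus.
After 0 days: (1.0000, 0.0000, 0.0000)
After 1 day: (0.3500, 0.2000, 0.4500)
After 2 days: (0.3175, 0.3400, 0.3425)
After 3 days: (0.3159, 0.3535, 0.3306)
P(in Surplus after 3 days) = 0.3159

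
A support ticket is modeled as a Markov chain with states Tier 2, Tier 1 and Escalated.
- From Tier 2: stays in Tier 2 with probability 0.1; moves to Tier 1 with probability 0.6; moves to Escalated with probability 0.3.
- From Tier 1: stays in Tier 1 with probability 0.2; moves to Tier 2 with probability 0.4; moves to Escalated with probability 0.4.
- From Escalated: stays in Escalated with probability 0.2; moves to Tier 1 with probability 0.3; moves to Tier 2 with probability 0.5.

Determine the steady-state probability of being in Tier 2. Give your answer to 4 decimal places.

0.3312

Let the stationary distribution be π with π = πP and π_1 + π_2 + π_3 = 1.
π_1 = 0.1·π_1 + 0.4·π_2 + 0.5·π_3
π_2 = 0.6·π_1 + 0.2·π_2 + 0.3·π_3
Solving with the normalization constraint gives π = (0.3312, 0.3631, 0.3057).
So the stationary probability of Tier 2 is 0.3312.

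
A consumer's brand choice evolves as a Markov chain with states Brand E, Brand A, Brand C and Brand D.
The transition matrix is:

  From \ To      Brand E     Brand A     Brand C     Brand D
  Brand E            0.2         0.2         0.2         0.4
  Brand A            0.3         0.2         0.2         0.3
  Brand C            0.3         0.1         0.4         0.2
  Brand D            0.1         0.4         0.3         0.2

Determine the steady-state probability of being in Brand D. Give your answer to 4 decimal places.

Let the stationary distribution be π with π = πP and π_1 + π_2 + π_3 + π_4 = 1.
π_1 = 0.2·π_1 + 0.3·π_2 + 0.3·π_3 + 0.1·π_4
π_2 = 0.2·π_1 + 0.2·π_2 + 0.1·π_3 + 0.4·π_4
π_3 = 0.2·π_1 + 0.2·π_2 + 0.4·π_3 + 0.3·π_4
Solving with the normalization constraint gives π = (0.2241, 0.2251, 0.2834, 0.2673).
So the stationary probability of Brand D is 0.2673.

0.2673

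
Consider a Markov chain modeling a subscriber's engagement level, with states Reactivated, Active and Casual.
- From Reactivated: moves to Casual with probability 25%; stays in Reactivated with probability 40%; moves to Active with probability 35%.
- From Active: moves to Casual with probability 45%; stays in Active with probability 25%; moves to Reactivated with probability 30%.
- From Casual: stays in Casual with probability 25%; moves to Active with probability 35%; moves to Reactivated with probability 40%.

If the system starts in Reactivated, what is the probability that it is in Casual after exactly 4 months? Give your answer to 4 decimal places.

Propagate the distribution vector 4 months from Reactivated.
After 0 months: (1.0000, 0.0000, 0.0000)
After 1 month: (0.4000, 0.3500, 0.2500)
After 2 months: (0.3650, 0.3150, 0.3200)
After 3 months: (0.3685, 0.3185, 0.3130)
After 4 months: (0.3682, 0.3182, 0.3137)
P(in Casual after 4 months) = 0.3137

0.3137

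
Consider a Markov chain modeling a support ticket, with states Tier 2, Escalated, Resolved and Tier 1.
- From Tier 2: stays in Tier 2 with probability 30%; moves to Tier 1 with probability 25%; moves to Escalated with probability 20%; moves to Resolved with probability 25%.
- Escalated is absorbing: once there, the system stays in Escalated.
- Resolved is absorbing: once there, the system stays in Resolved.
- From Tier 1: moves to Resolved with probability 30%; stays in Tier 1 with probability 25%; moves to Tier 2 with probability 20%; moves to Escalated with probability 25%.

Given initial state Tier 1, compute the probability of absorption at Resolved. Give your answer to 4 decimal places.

Let h(s) be the probability of absorption at Resolved starting from transient state s. Then h(Resolved) = 1 and h(Escalated) = 0. By first-step analysis:
h(Tier 2) = 0.3·h(Tier 2) + 0.2·0 + 0.25·1 + 0.25·h(Tier 1)
h(Tier 1) = 0.2·h(Tier 2) + 0.25·0 + 0.3·1 + 0.25·h(Tier 1)
Solving: h(Tier 2) = 0.5526, h(Tier 1) = 0.5474.
Starting from Tier 1, the probability is 0.5474.

0.5474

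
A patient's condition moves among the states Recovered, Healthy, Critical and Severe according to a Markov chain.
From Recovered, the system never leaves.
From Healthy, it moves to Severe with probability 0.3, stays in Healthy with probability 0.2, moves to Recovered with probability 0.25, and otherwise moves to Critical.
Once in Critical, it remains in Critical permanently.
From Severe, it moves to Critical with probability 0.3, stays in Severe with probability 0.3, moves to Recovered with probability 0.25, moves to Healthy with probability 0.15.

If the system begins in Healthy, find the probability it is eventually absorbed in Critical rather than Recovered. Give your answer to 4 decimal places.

Let h(s) be the probability of absorption at Critical starting from transient state s. Then h(Critical) = 1 and h(Recovered) = 0. By first-step analysis:
h(Healthy) = 0.25·0 + 0.2·h(Healthy) + 0.25·1 + 0.3·h(Severe)
h(Severe) = 0.25·0 + 0.15·h(Healthy) + 0.3·1 + 0.3·h(Severe)
Solving: h(Healthy) = 0.5146, h(Severe) = 0.5388.
Starting from Healthy, the probability is 0.5146.

0.5146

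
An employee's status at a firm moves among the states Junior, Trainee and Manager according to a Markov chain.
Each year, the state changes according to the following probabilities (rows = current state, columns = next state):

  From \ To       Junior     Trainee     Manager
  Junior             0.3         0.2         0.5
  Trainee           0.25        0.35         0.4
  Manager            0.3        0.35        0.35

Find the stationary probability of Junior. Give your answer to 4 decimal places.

Let the stationary distribution be π with π = πP and π_1 + π_2 + π_3 = 1.
π_1 = 0.3·π_1 + 0.25·π_2 + 0.3·π_3
π_2 = 0.2·π_1 + 0.35·π_2 + 0.35·π_3
Solving with the normalization constraint gives π = (0.2846, 0.3073, 0.4081).
So the stationary probability of Junior is 0.2846.

0.2846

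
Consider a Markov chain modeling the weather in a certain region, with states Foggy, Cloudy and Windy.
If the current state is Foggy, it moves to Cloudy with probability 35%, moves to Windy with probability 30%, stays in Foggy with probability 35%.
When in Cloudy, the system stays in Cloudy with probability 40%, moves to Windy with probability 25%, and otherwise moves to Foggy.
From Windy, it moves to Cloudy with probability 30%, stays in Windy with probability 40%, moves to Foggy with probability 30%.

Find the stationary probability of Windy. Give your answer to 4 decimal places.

Let the stationary distribution be π with π = πP and π_1 + π_2 + π_3 = 1.
π_1 = 0.35·π_1 + 0.35·π_2 + 0.3·π_3
π_2 = 0.35·π_1 + 0.4·π_2 + 0.3·π_3
Solving with the normalization constraint gives π = (0.3343, 0.3519, 0.3138).
So the stationary probability of Windy is 0.3138.

0.3138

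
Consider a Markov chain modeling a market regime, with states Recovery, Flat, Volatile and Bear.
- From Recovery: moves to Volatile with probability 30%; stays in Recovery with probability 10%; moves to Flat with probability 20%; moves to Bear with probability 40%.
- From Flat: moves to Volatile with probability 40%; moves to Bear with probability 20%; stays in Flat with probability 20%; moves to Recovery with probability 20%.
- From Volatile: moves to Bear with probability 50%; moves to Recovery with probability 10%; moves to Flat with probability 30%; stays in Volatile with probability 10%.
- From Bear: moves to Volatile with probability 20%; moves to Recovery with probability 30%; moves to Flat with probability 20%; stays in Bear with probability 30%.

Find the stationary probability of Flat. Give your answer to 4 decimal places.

Let the stationary distribution be π with π = πP and π_1 + π_2 + π_3 + π_4 = 1.
π_1 = 0.1·π_1 + 0.2·π_2 + 0.1·π_3 + 0.3·π_4
π_2 = 0.2·π_1 + 0.2·π_2 + 0.3·π_3 + 0.2·π_4
π_3 = 0.3·π_1 + 0.4·π_2 + 0.1·π_3 + 0.2·π_4
Solving with the normalization constraint gives π = (0.1913, 0.2240, 0.2399, 0.3447).
So the stationary probability of Flat is 0.2240.

0.2240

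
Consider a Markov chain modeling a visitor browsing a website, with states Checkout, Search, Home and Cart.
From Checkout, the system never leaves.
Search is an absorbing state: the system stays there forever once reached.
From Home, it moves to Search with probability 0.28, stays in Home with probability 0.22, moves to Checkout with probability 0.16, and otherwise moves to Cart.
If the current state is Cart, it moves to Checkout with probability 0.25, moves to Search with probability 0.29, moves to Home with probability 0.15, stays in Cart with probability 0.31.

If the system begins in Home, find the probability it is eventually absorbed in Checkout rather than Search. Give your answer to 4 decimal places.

0.4011

Let h(s) be the probability of absorption at Checkout starting from transient state s. Then h(Checkout) = 1 and h(Search) = 0. By first-step analysis:
h(Home) = 0.16·1 + 0.28·0 + 0.22·h(Home) + 0.34·h(Cart)
h(Cart) = 0.25·1 + 0.29·0 + 0.15·h(Home) + 0.31·h(Cart)
Solving: h(Home) = 0.4011, h(Cart) = 0.4495.
Starting from Home, the probability is 0.4011.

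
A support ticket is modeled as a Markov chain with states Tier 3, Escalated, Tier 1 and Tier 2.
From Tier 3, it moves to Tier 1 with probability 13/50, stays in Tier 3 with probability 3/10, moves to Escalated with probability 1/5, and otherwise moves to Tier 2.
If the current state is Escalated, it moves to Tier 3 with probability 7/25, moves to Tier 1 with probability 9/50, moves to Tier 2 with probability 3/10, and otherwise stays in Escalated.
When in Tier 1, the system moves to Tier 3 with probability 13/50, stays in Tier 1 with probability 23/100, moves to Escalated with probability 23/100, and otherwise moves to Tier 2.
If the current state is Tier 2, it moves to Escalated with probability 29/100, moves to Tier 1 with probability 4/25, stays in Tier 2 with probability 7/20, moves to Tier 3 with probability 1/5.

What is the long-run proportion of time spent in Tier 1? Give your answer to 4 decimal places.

Let the stationary distribution be π with π = πP and π_1 + π_2 + π_3 + π_4 = 1.
π_1 = 0.3·π_1 + 0.28·π_2 + 0.26·π_3 + 0.2·π_4
π_2 = 0.2·π_1 + 0.24·π_2 + 0.23·π_3 + 0.29·π_4
π_3 = 0.26·π_1 + 0.18·π_2 + 0.23·π_3 + 0.16·π_4
Solving with the normalization constraint gives π = (0.2574, 0.2424, 0.2049, 0.2952).
So the stationary probability of Tier 1 is 0.2049.

0.2049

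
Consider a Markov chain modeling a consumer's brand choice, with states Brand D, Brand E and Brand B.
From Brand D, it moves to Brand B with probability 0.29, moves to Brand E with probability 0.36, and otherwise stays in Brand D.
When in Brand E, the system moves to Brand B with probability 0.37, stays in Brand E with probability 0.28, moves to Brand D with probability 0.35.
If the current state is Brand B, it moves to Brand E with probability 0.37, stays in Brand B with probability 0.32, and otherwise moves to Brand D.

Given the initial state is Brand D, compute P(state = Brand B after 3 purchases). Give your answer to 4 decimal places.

0.3266

Propagate the distribution vector 3 purchases from Brand D.
After 0 purchases: (1.0000, 0.0000, 0.0000)
After 1 purchase: (0.3500, 0.3600, 0.2900)
After 2 purchases: (0.3384, 0.3341, 0.3275)
After 3 purchases: (0.3369, 0.3365, 0.3266)
P(in Brand B after 3 purchases) = 0.3266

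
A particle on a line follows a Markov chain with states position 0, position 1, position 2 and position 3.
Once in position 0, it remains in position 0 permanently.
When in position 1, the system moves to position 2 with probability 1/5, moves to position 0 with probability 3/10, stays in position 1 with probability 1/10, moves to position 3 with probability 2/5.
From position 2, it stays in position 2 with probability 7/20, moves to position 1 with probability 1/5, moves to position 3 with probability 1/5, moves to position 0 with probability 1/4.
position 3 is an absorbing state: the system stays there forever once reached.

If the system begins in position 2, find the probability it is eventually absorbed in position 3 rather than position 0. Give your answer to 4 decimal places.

Let h(s) be the probability of absorption at position 3 starting from transient state s. Then h(position 3) = 1 and h(position 0) = 0. By first-step analysis:
h(position 1) = 0.3·0 + 0.1·h(position 1) + 0.2·h(position 2) + 0.4·1
h(position 2) = 0.25·0 + 0.2·h(position 1) + 0.35·h(position 2) + 0.2·1
Solving: h(position 1) = 0.5505, h(position 2) = 0.4771.
Starting from position 2, the probability is 0.4771.

0.4771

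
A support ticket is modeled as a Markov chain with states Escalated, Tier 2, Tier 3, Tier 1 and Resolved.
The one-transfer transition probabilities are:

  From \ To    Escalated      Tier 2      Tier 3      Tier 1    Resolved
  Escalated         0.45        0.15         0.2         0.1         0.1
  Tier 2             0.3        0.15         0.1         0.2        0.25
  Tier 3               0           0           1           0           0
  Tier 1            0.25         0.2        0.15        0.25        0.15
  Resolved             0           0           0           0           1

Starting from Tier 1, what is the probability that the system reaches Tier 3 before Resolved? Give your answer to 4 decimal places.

0.5099

Let h(s) be the probability of absorption at Tier 3 starting from transient state s. Then h(Tier 3) = 1 and h(Resolved) = 0. By first-step analysis:
h(Escalated) = 0.45·h(Escalated) + 0.15·h(Tier 2) + 0.2·1 + 0.1·h(Tier 1) + 0.1·0
h(Tier 2) = 0.3·h(Escalated) + 0.15·h(Tier 2) + 0.1·1 + 0.2·h(Tier 1) + 0.25·0
h(Tier 1) = 0.25·h(Escalated) + 0.2·h(Tier 2) + 0.15·1 + 0.25·h(Tier 1) + 0.15·0
Solving: h(Escalated) = 0.5766, h(Tier 2) = 0.4411, h(Tier 1) = 0.5099.
Starting from Tier 1, the probability is 0.5099.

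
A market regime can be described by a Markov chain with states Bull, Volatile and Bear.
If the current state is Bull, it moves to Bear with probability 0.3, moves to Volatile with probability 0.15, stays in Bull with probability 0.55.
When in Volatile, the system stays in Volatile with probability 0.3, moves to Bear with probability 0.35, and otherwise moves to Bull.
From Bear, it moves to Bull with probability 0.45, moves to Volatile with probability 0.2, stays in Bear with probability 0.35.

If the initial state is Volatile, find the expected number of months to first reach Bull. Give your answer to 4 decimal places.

2.5974

Let t(s) be the expected number of months to first reach Bull from state s, with t(Bull) = 0. Conditioning on the first month:
t(Volatile) = 1 + 0.3·t(Volatile) + 0.35·t(Bear)
t(Bear) = 1 + 0.2·t(Volatile) + 0.35·t(Bear)
Solving: t(Volatile) = 2.5974, t(Bear) = 2.3377.
Expected months from Volatile to Bull: 2.5974.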